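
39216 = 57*688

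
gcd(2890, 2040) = 170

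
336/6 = 56 = 56.00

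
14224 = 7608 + 6616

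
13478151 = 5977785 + 7500366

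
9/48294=1/5366  =  0.00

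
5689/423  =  13 + 190/423 = 13.45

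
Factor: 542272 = 2^6*37^1*229^1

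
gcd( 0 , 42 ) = 42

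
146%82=64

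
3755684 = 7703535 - 3947851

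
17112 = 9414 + 7698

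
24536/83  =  295  +  51/83  =  295.61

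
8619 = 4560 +4059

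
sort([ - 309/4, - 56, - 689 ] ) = [-689, - 309/4 , - 56] 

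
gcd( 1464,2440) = 488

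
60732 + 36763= 97495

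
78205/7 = 78205/7 = 11172.14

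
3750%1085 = 495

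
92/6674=46/3337 = 0.01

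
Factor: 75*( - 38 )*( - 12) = 2^3*3^2*5^2*19^1= 34200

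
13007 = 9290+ 3717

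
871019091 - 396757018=474262073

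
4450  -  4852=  - 402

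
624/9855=208/3285 = 0.06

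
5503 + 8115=13618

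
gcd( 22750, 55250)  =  3250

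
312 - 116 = 196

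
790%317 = 156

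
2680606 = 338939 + 2341667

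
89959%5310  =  4999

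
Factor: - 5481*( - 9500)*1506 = 78416667000 = 2^3*3^4*5^3*7^1*19^1*29^1*251^1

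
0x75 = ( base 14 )85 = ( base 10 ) 117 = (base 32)3l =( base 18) 69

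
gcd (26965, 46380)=5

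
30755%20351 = 10404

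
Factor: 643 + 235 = 878= 2^1*439^1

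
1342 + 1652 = 2994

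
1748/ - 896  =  -2 + 11/224  =  - 1.95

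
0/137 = 0 = 0.00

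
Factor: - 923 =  - 13^1*71^1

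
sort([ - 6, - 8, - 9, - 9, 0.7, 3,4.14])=[-9, - 9 ,-8, - 6,0.7,  3, 4.14] 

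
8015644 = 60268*133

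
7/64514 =7/64514 = 0.00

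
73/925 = 73/925 = 0.08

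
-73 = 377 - 450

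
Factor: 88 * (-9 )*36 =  - 28512 =- 2^5 * 3^4*11^1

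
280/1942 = 140/971= 0.14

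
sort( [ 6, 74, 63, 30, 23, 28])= [6 , 23, 28, 30,63, 74]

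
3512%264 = 80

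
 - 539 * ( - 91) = 49049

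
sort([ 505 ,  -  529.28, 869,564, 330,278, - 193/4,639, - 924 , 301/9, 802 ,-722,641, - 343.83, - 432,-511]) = [-924,-722, - 529.28,-511, - 432, - 343.83, - 193/4,301/9, 278,330,  505,564, 639,641, 802, 869]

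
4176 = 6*696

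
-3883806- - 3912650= 28844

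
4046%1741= 564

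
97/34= 97/34 =2.85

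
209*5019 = 1048971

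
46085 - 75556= - 29471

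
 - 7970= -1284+-6686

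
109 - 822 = -713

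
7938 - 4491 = 3447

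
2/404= 1/202 = 0.00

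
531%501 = 30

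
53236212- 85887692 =-32651480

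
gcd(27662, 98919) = 1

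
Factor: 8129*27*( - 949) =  - 208289367 = -3^3*11^1*13^1*73^1*739^1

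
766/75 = 10+ 16/75 =10.21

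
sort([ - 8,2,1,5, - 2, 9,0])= [-8, - 2,0 , 1, 2,5,9]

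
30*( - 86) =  - 2580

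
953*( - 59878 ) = -57063734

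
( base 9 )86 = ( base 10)78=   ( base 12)66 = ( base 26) 30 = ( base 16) 4E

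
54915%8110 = 6255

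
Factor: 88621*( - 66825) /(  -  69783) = 1974032775/23261 = 3^4*5^2*7^( -1)*11^1 * 13^1*17^1*401^1*3323^(-1 ) 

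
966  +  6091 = 7057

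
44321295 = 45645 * 971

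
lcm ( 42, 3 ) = 42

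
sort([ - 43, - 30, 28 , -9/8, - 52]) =[ - 52,-43,-30, -9/8, 28]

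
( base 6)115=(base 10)47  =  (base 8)57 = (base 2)101111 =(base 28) 1j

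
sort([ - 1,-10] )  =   [-10,-1 ]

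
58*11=638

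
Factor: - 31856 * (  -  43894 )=2^5*11^1 * 17^1*181^1*1291^1 =1398287264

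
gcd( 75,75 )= 75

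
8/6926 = 4/3463 = 0.00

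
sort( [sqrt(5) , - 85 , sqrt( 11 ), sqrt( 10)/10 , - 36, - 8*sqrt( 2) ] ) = [-85, - 36 , - 8*sqrt (2 ),sqrt( 10 )/10,sqrt( 5 ),sqrt( 11)] 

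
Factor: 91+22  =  113^1=113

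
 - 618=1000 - 1618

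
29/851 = 29/851 = 0.03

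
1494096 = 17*87888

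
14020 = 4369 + 9651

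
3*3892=11676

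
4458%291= 93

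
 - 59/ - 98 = 59/98 = 0.60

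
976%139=3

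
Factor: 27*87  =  3^4*29^1 = 2349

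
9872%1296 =800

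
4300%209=120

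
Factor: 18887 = 11^1*17^1 * 101^1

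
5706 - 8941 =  -3235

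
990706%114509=74634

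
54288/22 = 27144/11 = 2467.64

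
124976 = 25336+99640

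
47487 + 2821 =50308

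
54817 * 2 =109634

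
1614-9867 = -8253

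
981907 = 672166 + 309741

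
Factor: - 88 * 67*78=- 2^4*3^1*11^1 * 13^1*67^1 = - 459888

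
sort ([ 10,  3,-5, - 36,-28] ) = [-36,-28,-5, 3, 10] 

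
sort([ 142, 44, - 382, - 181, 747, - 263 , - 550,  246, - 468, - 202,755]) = [-550, - 468,-382, - 263,-202, - 181,44,  142,  246,747, 755]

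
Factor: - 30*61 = -2^1*3^1 * 5^1*61^1  =  -1830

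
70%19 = 13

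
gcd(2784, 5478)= 6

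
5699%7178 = 5699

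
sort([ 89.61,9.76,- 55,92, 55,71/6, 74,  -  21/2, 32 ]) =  [ - 55, - 21/2, 9.76, 71/6, 32, 55, 74, 89.61, 92]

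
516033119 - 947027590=-430994471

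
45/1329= 15/443 =0.03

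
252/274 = 126/137 = 0.92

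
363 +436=799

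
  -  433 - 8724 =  - 9157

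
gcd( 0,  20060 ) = 20060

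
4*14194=56776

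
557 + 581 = 1138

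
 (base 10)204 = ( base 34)60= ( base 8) 314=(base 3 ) 21120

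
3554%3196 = 358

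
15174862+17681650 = 32856512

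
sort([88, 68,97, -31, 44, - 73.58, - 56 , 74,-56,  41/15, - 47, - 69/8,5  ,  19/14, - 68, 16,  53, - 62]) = [ - 73.58 ,-68, - 62, - 56,-56, -47, - 31,-69/8, 19/14,41/15, 5, 16,44, 53, 68,74,88,  97]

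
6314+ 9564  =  15878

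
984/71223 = 328/23741  =  0.01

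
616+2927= 3543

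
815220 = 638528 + 176692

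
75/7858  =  75/7858 = 0.01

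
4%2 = 0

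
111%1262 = 111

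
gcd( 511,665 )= 7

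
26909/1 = 26909 = 26909.00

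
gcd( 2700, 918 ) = 54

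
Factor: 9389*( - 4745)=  - 5^1*13^1*41^1*  73^1*229^1 = -44550805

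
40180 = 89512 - 49332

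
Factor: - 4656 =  - 2^4 * 3^1*97^1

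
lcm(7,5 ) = 35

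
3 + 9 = 12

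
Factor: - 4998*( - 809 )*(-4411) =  - 2^1*3^1*7^2* 11^1*17^1* 401^1*809^1 =- 17835358002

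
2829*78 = 220662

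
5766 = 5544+222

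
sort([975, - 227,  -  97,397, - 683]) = [ - 683,-227, - 97, 397, 975]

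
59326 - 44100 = 15226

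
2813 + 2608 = 5421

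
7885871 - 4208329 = 3677542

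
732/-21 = - 35 + 1/7 = - 34.86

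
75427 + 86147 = 161574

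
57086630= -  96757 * (-590)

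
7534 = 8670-1136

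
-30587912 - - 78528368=47940456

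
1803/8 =225 + 3/8 = 225.38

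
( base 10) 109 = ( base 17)67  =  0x6d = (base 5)414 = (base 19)5E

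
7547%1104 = 923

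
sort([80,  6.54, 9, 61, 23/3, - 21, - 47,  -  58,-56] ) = [ - 58 , - 56, - 47, - 21,  6.54 , 23/3, 9, 61, 80 ] 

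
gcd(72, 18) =18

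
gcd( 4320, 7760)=80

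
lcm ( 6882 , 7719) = 571206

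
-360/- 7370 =36/737 = 0.05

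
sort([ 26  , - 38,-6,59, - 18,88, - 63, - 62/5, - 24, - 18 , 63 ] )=[ - 63, - 38,  -  24, - 18, - 18, - 62/5,- 6,  26,59,63,88]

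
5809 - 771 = 5038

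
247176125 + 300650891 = 547827016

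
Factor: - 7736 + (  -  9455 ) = -17191 = -  17191^1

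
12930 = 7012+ 5918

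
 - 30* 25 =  - 750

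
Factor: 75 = 3^1* 5^2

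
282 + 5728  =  6010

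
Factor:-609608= - 2^3*181^1*421^1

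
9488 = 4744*2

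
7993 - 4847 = 3146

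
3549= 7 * 507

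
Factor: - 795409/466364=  - 2^( - 2)*23^1*31^( -1)*3761^( - 1)*34583^1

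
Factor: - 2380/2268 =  - 3^( - 4)*5^1 * 17^1 = - 85/81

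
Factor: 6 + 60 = 2^1*3^1 *11^1 = 66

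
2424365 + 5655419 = 8079784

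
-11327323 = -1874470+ - 9452853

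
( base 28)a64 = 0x1f4c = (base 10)8012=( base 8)17514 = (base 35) 6IW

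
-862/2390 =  - 431/1195 = - 0.36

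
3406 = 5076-1670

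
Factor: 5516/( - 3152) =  - 7/4  =  - 2^(-2 )* 7^1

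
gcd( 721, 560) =7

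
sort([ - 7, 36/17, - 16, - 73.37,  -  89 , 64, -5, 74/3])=[ -89,  -  73.37,-16,  -  7, - 5,36/17, 74/3,64]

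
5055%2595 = 2460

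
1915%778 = 359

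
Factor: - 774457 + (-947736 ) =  - 11^2*43^1*331^1 = -1722193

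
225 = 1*225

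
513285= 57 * 9005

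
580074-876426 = -296352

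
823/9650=823/9650 = 0.09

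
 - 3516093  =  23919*( - 147 )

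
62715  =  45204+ 17511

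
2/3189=2/3189 = 0.00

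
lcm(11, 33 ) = 33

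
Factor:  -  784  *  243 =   -  2^4*3^5*7^2 =-190512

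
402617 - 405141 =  - 2524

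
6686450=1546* 4325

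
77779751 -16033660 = 61746091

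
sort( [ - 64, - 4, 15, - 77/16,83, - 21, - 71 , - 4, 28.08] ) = [ - 71,-64,  -  21, - 77/16 ,  -  4, - 4,15,28.08, 83] 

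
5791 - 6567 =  -776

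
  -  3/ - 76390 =3/76390 = 0.00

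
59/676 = 59/676 = 0.09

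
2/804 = 1/402 = 0.00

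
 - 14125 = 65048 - 79173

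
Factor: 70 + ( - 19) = 3^1 * 17^1 = 51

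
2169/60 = 36 + 3/20 = 36.15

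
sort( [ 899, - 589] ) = [ - 589,899 ] 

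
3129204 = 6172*507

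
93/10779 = 31/3593= 0.01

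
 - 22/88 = - 1 + 3/4=- 0.25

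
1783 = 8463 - 6680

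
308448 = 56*5508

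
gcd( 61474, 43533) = 7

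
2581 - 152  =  2429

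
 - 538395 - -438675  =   - 99720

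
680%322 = 36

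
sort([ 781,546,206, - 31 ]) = [ - 31, 206, 546,781]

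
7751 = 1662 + 6089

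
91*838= 76258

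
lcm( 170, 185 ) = 6290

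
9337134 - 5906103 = 3431031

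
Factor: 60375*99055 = 5980445625 = 3^1*5^4 *7^1*11^1*23^1*1801^1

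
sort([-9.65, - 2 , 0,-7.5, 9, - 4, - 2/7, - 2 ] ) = [-9.65,-7.5, - 4 ,- 2,-2,-2/7,  0, 9] 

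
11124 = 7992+3132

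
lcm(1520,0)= 0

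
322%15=7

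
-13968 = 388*( - 36)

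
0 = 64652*0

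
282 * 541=152562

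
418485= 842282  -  423797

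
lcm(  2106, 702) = 2106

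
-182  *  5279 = -960778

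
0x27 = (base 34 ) 15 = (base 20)1j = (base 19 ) 21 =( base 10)39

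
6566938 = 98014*67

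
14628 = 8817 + 5811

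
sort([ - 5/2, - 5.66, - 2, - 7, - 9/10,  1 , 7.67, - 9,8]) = [ - 9, - 7, - 5.66  , - 5/2,  -  2 , - 9/10, 1,7.67, 8]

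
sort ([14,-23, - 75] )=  [ - 75, - 23,14 ] 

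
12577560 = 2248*5595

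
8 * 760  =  6080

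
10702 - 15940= - 5238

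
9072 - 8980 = 92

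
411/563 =411/563 = 0.73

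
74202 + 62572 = 136774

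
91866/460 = 199+163/230  =  199.71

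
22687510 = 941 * 24110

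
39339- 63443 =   -  24104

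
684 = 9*76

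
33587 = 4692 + 28895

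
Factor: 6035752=2^3*23^1  *  32803^1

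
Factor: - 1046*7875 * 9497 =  - 2^1*3^2 *5^3*7^1*523^1*9497^1 = -  78229163250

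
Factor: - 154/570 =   -  77/285 = - 3^( - 1 )*5^(-1 )*7^1*11^1*19^( - 1)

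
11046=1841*6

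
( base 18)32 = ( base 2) 111000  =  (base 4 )320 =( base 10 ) 56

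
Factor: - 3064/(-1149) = 8/3 = 2^3*3^(-1 ) 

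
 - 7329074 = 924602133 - 931931207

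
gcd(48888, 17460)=3492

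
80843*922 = 74537246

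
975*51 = 49725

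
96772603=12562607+84209996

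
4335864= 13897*312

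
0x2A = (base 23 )1j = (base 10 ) 42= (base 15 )2C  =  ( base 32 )1a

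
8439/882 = 2813/294= 9.57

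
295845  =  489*605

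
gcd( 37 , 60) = 1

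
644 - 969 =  - 325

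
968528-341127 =627401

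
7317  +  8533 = 15850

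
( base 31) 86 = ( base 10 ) 254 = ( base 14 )142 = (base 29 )8M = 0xFE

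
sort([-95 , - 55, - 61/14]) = [-95,- 55,-61/14]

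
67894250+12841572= 80735822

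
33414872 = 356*93862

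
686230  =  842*815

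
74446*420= 31267320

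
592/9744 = 37/609  =  0.06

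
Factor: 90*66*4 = 2^4*3^3*5^1*11^1 = 23760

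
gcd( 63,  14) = 7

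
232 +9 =241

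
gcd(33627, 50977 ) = 1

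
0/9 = 0 = 0.00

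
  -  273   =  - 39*7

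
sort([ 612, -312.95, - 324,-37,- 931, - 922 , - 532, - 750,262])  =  [ - 931, - 922,-750, - 532,  -  324, - 312.95, - 37,262, 612]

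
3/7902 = 1/2634  =  0.00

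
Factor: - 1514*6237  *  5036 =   -  2^3*3^4*7^1 * 11^1*757^1 * 1259^1= -47554031448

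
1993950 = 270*7385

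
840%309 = 222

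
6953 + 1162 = 8115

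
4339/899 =4339/899 = 4.83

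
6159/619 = 9 + 588/619 = 9.95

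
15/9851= 15/9851 = 0.00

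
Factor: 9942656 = 2^7*173^1*449^1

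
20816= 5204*4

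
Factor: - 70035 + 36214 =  - 33821 = -31^1*1091^1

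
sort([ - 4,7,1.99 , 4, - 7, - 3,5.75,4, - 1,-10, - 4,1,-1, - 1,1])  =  [ - 10 , - 7, - 4,- 4, - 3,-1, - 1,- 1,1,1,1.99 , 4,4,  5.75,7]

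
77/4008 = 77/4008 = 0.02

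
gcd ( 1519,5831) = 49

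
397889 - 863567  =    -  465678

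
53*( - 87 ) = -4611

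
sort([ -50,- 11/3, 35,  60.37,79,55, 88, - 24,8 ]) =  [ - 50,  -  24, - 11/3 , 8, 35,55 , 60.37 , 79, 88 ]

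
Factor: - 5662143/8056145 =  - 3^8  *  5^ ( - 1 ) * 103^( - 1)*863^1*15643^( - 1 ) 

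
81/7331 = 81/7331 = 0.01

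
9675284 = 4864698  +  4810586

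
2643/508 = 5 + 103/508=5.20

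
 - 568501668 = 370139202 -938640870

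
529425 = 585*905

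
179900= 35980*5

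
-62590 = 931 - 63521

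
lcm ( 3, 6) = 6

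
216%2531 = 216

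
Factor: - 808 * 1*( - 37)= 29896 = 2^3*  37^1*101^1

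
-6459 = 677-7136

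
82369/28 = 2941 +3/4=   2941.75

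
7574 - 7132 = 442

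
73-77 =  - 4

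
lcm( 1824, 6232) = 74784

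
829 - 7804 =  - 6975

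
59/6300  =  59/6300 = 0.01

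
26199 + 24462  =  50661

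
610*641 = 391010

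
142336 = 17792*8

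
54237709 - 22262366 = 31975343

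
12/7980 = 1/665  =  0.00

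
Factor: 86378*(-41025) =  - 3543657450 = - 2^1 * 3^1*5^2*547^1*43189^1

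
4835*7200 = 34812000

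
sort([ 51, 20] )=[20,51]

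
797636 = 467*1708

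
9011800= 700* 12874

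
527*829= 436883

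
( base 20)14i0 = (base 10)9960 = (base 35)84K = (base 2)10011011101000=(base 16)26e8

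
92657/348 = 92657/348 = 266.26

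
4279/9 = 475 + 4/9 = 475.44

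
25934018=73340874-47406856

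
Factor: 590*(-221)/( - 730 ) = 13^1*17^1*59^1* 73^( - 1 ) = 13039/73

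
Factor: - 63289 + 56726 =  - 6563 = - 6563^1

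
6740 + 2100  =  8840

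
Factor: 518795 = 5^1*19^1*43^1*127^1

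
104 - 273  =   - 169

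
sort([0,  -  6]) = [ -6, 0]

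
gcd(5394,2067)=3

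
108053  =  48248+59805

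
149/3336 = 149/3336 =0.04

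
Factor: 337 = 337^1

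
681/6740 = 681/6740 = 0.10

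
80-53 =27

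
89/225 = 89/225 = 0.40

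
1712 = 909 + 803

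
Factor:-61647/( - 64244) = 2^( - 2)*3^1*16061^( - 1 ) * 20549^1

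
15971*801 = 12792771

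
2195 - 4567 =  - 2372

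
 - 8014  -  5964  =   - 13978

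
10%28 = 10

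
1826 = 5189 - 3363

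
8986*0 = 0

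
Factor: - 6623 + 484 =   -  6139 =-7^1*877^1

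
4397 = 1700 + 2697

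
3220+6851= 10071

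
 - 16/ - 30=8/15 = 0.53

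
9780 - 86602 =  - 76822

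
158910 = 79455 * 2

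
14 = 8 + 6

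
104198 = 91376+12822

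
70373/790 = 70373/790 = 89.08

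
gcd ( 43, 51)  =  1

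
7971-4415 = 3556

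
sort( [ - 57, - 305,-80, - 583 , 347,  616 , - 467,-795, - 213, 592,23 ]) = [-795, - 583, - 467, - 305, - 213 ,-80 ,-57, 23, 347, 592 , 616] 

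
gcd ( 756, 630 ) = 126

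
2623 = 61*43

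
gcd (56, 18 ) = 2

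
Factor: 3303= 3^2*367^1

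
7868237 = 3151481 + 4716756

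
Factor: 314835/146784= 2^(-5) * 5^1*11^(-1)*151^1 = 755/352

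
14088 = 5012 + 9076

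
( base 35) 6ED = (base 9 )11685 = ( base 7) 31616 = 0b1111010101101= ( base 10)7853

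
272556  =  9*30284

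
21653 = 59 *367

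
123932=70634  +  53298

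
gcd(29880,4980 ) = 4980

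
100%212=100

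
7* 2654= 18578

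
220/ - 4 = - 55/1 = - 55.00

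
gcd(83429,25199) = 1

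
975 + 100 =1075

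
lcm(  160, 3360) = 3360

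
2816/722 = 1408/361 = 3.90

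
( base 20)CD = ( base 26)9j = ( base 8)375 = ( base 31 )85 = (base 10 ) 253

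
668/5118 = 334/2559 = 0.13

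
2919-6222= -3303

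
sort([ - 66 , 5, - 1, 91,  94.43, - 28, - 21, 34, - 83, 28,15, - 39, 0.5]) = [ - 83,  -  66 , - 39, - 28, - 21, - 1,0.5,5, 15,28,34,  91, 94.43 ] 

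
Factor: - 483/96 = - 2^( - 5)*7^1*23^1 = - 161/32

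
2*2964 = 5928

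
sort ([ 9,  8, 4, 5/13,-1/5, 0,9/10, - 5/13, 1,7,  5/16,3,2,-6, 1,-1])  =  [ - 6,  -  1,-5/13, -1/5, 0, 5/16 , 5/13, 9/10, 1,1, 2,3,4,7, 8, 9]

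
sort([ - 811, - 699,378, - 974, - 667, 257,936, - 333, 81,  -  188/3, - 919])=[ - 974, - 919,-811,  -  699, - 667, - 333, - 188/3, 81, 257,378,  936]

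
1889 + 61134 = 63023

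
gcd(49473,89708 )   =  1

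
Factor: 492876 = 2^2 * 3^2*13691^1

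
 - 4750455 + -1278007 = -6028462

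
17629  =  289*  61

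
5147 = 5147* 1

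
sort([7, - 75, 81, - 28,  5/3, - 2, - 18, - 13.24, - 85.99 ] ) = [ - 85.99, - 75, - 28, - 18, - 13.24,-2, 5/3,7, 81 ]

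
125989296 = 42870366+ 83118930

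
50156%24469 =1218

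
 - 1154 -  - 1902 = 748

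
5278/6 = 879 + 2/3=879.67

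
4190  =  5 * 838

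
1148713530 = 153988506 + 994725024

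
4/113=4/113= 0.04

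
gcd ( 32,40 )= 8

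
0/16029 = 0 = 0.00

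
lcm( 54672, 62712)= 2132208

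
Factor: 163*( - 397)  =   - 163^1*397^1= - 64711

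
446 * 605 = 269830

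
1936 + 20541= 22477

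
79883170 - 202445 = 79680725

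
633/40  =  633/40 = 15.82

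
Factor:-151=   -  151^1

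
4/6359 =4/6359=0.00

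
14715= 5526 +9189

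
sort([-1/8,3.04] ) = [ - 1/8,3.04] 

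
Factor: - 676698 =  - 2^1*3^1*11^1 *10253^1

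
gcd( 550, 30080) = 10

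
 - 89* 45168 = - 4019952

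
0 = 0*99827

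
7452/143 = 7452/143 =52.11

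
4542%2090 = 362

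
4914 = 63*78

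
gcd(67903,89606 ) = 11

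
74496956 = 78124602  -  3627646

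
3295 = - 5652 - -8947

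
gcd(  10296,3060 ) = 36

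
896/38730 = 448/19365  =  0.02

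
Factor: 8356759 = 1223^1*6833^1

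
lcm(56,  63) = 504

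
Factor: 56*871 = 2^3 * 7^1*13^1*67^1 = 48776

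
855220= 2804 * 305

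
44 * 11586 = 509784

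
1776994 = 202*8797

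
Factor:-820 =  - 2^2 * 5^1 *41^1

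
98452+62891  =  161343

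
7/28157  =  7/28157=0.00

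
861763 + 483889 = 1345652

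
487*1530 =745110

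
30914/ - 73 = -30914/73= -423.48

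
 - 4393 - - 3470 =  - 923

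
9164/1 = 9164=9164.00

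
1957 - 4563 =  -2606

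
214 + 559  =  773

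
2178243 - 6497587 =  - 4319344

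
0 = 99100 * 0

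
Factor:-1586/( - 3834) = 3^( - 3)*13^1*61^1 * 71^(-1 ) =793/1917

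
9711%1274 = 793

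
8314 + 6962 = 15276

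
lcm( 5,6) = 30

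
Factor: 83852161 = 83^1 * 257^1  *  3931^1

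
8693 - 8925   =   - 232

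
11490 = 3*3830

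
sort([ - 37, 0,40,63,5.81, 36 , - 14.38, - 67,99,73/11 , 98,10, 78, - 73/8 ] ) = [-67, - 37, - 14.38, - 73/8, 0, 5.81,  73/11 , 10,36, 40, 63 , 78,98,99]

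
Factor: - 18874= - 2^1*9437^1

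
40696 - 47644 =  - 6948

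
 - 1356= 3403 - 4759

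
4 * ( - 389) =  - 1556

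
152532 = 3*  50844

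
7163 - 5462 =1701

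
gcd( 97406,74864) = 2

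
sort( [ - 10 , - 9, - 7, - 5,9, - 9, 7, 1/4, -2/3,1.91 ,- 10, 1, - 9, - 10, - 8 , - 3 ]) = [  -  10, - 10, - 10,- 9, - 9, - 9, - 8, - 7 , - 5,  -  3, - 2/3, 1/4,1,1.91,7,9 ]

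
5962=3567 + 2395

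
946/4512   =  473/2256 = 0.21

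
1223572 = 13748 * 89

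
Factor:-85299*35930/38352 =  - 510798845/6392 = - 2^(- 3)*5^1*17^( - 1) * 47^ ( - 1)*3593^1*28433^1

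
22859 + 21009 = 43868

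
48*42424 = 2036352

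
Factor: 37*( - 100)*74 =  - 273800 = - 2^3*5^2*37^2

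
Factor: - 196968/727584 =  - 2^( -2 )*11^( - 1 )*13^( - 1)*29^1*53^(-1)*283^1  =  - 8207/30316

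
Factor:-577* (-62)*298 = 2^2* 31^1*149^1*577^1 = 10660652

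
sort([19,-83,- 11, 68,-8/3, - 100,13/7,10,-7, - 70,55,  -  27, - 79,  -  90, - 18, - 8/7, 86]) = [-100, - 90, - 83, - 79, - 70,-27,-18 , - 11, - 7, - 8/3, -8/7, 13/7,10,19, 55, 68,86 ]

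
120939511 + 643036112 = 763975623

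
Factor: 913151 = 913151^1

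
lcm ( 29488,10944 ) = 1061568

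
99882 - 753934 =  - 654052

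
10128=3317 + 6811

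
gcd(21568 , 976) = 16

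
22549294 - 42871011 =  -20321717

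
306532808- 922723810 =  - 616191002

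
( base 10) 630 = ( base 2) 1001110110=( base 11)523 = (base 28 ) ME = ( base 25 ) 105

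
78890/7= 11270 = 11270.00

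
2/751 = 2/751 =0.00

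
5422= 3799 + 1623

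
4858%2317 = 224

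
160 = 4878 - 4718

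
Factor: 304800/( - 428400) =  - 254/357 = -  2^1*3^( - 1)*7^( - 1 )*17^( - 1)*127^1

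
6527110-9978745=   -  3451635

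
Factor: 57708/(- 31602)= - 2^1*3^1*7^1*23^( - 1 )  =  -42/23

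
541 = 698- 157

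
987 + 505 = 1492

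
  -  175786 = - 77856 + -97930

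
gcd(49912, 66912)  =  136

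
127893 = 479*267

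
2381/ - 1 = -2381/1 = - 2381.00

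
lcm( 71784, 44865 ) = 358920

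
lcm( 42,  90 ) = 630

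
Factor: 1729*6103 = 7^1*13^1*17^1 * 19^1 * 359^1 = 10552087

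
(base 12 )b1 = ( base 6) 341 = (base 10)133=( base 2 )10000101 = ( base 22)61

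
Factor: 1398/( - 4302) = - 233/717 = - 3^( - 1 )*233^1*239^( - 1)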